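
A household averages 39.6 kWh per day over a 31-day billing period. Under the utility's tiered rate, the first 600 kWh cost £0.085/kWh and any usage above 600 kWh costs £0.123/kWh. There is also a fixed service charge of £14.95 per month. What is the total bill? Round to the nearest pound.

Usage = 39.6 kWh/day × 31 days = 1227.6 kWh
First 600 kWh × £0.085 = £51.00
Remaining 627.6 kWh × £0.123 = £77.19
Energy charge = £128.19; + service £14.95 = £143.14 ≈ £143

£143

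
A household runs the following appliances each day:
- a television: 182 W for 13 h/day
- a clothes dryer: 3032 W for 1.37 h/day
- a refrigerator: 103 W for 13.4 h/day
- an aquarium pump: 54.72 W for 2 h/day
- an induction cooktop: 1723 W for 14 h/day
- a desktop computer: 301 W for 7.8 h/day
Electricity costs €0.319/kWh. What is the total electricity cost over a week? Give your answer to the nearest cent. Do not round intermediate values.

€76.99

television: 182 W × 13 h × 7 d = 16,562 Wh = 16.56 kWh
clothes dryer: 3032 W × 1.37 h × 7 d = 29,077 Wh = 29.08 kWh
refrigerator: 103 W × 13.4 h × 7 d = 9,661 Wh = 9.661 kWh
aquarium pump: 54.72 W × 2 h × 7 d = 766 Wh = 0.7661 kWh
induction cooktop: 1723 W × 14 h × 7 d = 168,854 Wh = 168.9 kWh
desktop computer: 301 W × 7.8 h × 7 d = 16,435 Wh = 16.43 kWh
Total energy = 16.56 + 29.08 + 9.661 + 0.7661 + 168.9 + 16.43 = 241.4 kWh
Cost = 241.4 kWh × €0.319 = €76.99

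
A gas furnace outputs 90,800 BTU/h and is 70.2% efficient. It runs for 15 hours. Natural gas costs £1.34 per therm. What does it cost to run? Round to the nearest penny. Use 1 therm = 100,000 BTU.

£26.00

Heat delivered = 90,800 BTU/h × 15 h = 1,362,000 BTU
Gas input = 1,362,000 / 0.702 = 1,940,171 BTU
= 1,940,171 / 100,000 = 19.4 therm
Cost = 19.4 × £1.34/therm = £26.00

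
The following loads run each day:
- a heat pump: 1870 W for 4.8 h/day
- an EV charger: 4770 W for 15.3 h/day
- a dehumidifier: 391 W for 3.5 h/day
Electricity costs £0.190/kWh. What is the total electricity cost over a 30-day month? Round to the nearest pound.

£475

heat pump: 1870 W × 4.8 h × 30 d = 269,280 Wh = 269.3 kWh
EV charger: 4770 W × 15.3 h × 30 d = 2,189,430 Wh = 2,189 kWh
dehumidifier: 391 W × 3.5 h × 30 d = 41,055 Wh = 41.05 kWh
Total energy = 269.3 + 2,189 + 41.05 = 2,500 kWh
Cost = 2,500 kWh × £0.190 = £474.96 ≈ £475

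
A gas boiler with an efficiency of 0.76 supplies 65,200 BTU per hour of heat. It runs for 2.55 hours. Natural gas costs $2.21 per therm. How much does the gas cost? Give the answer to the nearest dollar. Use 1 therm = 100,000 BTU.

$5

Heat delivered = 65,200 BTU/h × 2.55 h = 166,260 BTU
Gas input = 166,260 / 0.76 = 218,763 BTU
= 218,763 / 100,000 = 2.188 therm
Cost = 2.188 × $2.21/therm = $4.83 ≈ $5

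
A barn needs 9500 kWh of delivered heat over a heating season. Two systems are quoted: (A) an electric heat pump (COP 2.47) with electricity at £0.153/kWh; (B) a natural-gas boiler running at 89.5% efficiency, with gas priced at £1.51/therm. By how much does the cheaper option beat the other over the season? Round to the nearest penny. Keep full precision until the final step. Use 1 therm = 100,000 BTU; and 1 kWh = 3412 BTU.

£41.59

Heat load = 9500 kWh × 3412 = 32,414,000 BTU
Gas: input = 32,414,000 / 0.895 = 36,216,760 BTU = 362.2 therm → 362.2 × £1.51 = £546.87
Heat pump: 32,414,000 BTU / 3412 = 9,500 kWh heat; / 2.47 = 3,846 kWh in → × £0.153 = £588.46
Difference = |£546.87 − £588.46| = £41.59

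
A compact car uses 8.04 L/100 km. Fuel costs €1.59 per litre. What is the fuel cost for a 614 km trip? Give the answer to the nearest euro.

€78

Fuel = 8.04 L/100 km × 614 km / 100 = 49.37 L
Cost = 49.37 L × €1.59/L = €78.49 ≈ €78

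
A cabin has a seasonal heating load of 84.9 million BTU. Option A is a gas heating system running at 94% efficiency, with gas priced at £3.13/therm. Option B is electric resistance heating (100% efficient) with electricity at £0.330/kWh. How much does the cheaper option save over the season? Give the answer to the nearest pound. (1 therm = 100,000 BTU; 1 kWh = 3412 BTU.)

£5384

Heat load = 84.9 × 10⁶ BTU = 84,900,000 BTU
Gas: input = 84,900,000 / 0.94 = 90,319,149 BTU = 903.2 therm → 903.2 × £3.13 = £2,826.99
Electric: 84,900,000 BTU / 3412 = 24,880 kWh → × £0.330 = £8,211.31
Difference = |£2,826.99 − £8,211.31| = £5,384.32 ≈ £5384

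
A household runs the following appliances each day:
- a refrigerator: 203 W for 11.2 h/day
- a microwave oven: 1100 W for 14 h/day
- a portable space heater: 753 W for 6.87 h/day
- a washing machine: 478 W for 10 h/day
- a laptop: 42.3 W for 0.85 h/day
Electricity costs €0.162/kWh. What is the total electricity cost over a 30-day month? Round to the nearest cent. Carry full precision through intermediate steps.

€134.44

refrigerator: 203 W × 11.2 h × 30 d = 68,208 Wh = 68.21 kWh
microwave oven: 1100 W × 14 h × 30 d = 462,000 Wh = 462 kWh
portable space heater: 753 W × 6.87 h × 30 d = 155,193 Wh = 155.2 kWh
washing machine: 478 W × 10 h × 30 d = 143,400 Wh = 143.4 kWh
laptop: 42.3 W × 0.85 h × 30 d = 1,079 Wh = 1.079 kWh
Total energy = 68.21 + 462 + 155.2 + 143.4 + 1.079 = 829.9 kWh
Cost = 829.9 kWh × €0.162 = €134.44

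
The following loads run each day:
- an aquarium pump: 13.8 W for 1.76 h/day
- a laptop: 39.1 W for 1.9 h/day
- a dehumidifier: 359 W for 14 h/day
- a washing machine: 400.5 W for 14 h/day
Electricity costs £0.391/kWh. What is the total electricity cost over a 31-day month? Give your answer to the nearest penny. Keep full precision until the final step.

aquarium pump: 13.8 W × 1.76 h × 31 d = 753 Wh = 0.7529 kWh
laptop: 39.1 W × 1.9 h × 31 d = 2,303 Wh = 2.303 kWh
dehumidifier: 359 W × 14 h × 31 d = 155,806 Wh = 155.8 kWh
washing machine: 400.5 W × 14 h × 31 d = 173,817 Wh = 173.8 kWh
Total energy = 0.7529 + 2.303 + 155.8 + 173.8 = 332.7 kWh
Cost = 332.7 kWh × £0.391 = £130.08

£130.08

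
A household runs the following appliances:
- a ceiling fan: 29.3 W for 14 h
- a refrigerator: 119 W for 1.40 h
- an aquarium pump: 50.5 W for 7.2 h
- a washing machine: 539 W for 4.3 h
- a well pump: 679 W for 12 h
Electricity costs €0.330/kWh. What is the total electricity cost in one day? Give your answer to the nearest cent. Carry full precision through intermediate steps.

€3.76

ceiling fan: 29.3 W × 14 h = 410 Wh = 0.4102 kWh
refrigerator: 119 W × 1.40 h = 167 Wh = 0.1666 kWh
aquarium pump: 50.5 W × 7.2 h = 364 Wh = 0.3636 kWh
washing machine: 539 W × 4.3 h = 2,318 Wh = 2.318 kWh
well pump: 679 W × 12 h = 8,148 Wh = 8.148 kWh
Total energy = 0.4102 + 0.1666 + 0.3636 + 2.318 + 8.148 = 11.41 kWh
Cost = 11.41 kWh × €0.330 = €3.76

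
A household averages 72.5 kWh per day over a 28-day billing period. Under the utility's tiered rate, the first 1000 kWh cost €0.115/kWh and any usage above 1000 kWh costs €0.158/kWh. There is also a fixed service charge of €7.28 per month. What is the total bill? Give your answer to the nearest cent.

€285.02

Usage = 72.5 kWh/day × 28 days = 2030 kWh
First 1000 kWh × €0.115 = €115.00
Remaining 1030 kWh × €0.158 = €162.74
Energy charge = €277.74; + service €7.28 = €285.02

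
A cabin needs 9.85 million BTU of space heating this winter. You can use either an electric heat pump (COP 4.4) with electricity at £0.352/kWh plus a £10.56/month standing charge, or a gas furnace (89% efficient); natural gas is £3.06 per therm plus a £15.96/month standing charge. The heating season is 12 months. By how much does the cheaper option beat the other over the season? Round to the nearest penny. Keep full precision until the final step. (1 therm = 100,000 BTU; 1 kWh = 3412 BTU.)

£172.51

Heat load = 9.85 × 10⁶ BTU = 9,850,000 BTU
Gas: input = 9,850,000 / 0.89 = 11,067,416 BTU = 110.7 therm → 110.7 × £3.06 = £338.66; + 12 × £15.96 standing = £530.18
Heat pump: 9,850,000 BTU / 3412 = 2,887 kWh heat; / 4.4 = 656.1 kWh in → × £0.352 = £230.95; + 12 × £10.56 standing = £357.67
Difference = |£530.18 − £357.67| = £172.51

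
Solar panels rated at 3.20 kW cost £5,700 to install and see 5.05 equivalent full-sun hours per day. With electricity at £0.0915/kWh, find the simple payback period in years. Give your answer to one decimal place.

Daily generation = 3.20 kW × 5.05 h = 16.16 kWh
Annual generation = 16.16 × 365 = 5898.4 kWh
Annual savings = 5898.4 × £0.0915 = £539.70
Payback = £5,700 / £539.70 = 10.6 years

10.6 years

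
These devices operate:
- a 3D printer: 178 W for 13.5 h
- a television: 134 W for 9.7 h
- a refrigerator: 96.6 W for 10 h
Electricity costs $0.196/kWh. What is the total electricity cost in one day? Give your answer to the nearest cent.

3D printer: 178 W × 13.5 h = 2,403 Wh = 2.403 kWh
television: 134 W × 9.7 h = 1,300 Wh = 1.3 kWh
refrigerator: 96.6 W × 10 h = 966 Wh = 0.966 kWh
Total energy = 2.403 + 1.3 + 0.966 = 4.669 kWh
Cost = 4.669 kWh × $0.196 = $0.92

$0.92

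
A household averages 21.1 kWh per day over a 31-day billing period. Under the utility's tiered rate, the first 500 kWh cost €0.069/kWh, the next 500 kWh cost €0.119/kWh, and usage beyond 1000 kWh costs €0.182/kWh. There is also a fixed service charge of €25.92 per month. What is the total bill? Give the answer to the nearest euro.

€79

Usage = 21.1 kWh/day × 31 days = 654.1 kWh
First 500 kWh × €0.069 = €34.50
Next 154.1 kWh × €0.119 = €18.34
Remaining tier: 0 kWh (not reached)
Energy charge = €52.84; + service €25.92 = €78.76 ≈ €79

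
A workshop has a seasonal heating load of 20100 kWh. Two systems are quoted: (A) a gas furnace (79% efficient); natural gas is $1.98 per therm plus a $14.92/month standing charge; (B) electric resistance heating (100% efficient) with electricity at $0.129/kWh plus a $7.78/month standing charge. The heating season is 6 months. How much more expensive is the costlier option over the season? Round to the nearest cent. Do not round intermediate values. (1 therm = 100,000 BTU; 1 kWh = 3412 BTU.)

Heat load = 20100 kWh × 3412 = 68,581,200 BTU
Gas: input = 68,581,200 / 0.79 = 86,811,646 BTU = 868.1 therm → 868.1 × $1.98 = $1,718.87; + 6 × $14.92 standing = $1,808.39
Electric: 68,581,200 BTU / 3412 = 20,100 kWh → × $0.129 = $2,592.90; + 6 × $7.78 standing = $2,639.58
Difference = |$1,808.39 − $2,639.58| = $831.19

$831.19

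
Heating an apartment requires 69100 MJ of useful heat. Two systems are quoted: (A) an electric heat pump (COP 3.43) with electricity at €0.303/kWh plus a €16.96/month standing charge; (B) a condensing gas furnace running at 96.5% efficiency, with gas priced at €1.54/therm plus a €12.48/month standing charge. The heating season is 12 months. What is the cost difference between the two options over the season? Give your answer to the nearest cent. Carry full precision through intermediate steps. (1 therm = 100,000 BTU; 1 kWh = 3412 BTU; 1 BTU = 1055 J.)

Heat load = 69100 MJ = 69,100,000,000 J / 1055 = 65,497,630 BTU
Gas: input = 65,497,630 / 0.965 = 67,873,192 BTU = 678.7 therm → 678.7 × €1.54 = €1,045.25; + 12 × €12.48 standing = €1,195.01
Heat pump: 65,497,630 BTU / 3412 = 19,200 kWh heat; / 3.43 = 5,597 kWh in → × €0.303 = €1,695.76; + 12 × €16.96 standing = €1,899.28
Difference = |€1,195.01 − €1,899.28| = €704.28

€704.28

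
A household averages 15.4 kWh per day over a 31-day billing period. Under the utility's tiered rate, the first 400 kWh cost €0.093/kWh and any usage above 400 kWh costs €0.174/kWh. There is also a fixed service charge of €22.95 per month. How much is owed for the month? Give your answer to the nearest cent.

€73.62

Usage = 15.4 kWh/day × 31 days = 477.4 kWh
First 400 kWh × €0.093 = €37.20
Remaining 77.4 kWh × €0.174 = €13.47
Energy charge = €50.67; + service €22.95 = €73.62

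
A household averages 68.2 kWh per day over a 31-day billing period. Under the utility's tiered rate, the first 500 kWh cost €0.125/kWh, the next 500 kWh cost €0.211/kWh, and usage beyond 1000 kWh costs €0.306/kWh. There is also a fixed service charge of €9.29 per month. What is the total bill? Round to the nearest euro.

€518

Usage = 68.2 kWh/day × 31 days = 2114.2 kWh
First 500 kWh × €0.125 = €62.50
Next 500 kWh × €0.211 = €105.50
Remaining 1114.2 kWh × €0.306 = €340.95
Energy charge = €508.95; + service €9.29 = €518.24 ≈ €518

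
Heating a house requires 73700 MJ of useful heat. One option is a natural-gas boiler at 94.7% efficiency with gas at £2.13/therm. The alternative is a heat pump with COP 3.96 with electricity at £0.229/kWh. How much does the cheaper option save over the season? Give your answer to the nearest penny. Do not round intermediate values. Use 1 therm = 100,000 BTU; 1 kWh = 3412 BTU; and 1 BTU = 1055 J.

£387.26

Heat load = 73700 MJ = 73,700,000,000 J / 1055 = 69,857,820 BTU
Gas: input = 69,857,820 / 0.947 = 73,767,497 BTU = 737.7 therm → 737.7 × £2.13 = £1,571.25
Heat pump: 69,857,820 BTU / 3412 = 20,470 kWh heat; / 3.96 = 5,170 kWh in → × £0.229 = £1,183.99
Difference = |£1,571.25 − £1,183.99| = £387.26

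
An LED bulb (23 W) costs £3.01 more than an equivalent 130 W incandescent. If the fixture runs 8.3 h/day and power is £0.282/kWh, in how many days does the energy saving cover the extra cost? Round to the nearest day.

Power saved = 130 − 23 = 107 W
Daily energy saved = 107 W × 8.3 h = 888.1 Wh = 0.8881 kWh
Daily savings = 0.8881 × £0.282 = £0.2504
Payback = £3.01 / £0.2504 per day = 12.02 days

12 days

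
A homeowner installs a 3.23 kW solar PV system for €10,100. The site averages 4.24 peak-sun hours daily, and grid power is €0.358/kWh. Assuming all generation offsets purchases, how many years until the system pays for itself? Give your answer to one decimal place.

5.6 years

Daily generation = 3.23 kW × 4.24 h = 13.7 kWh
Annual generation = 13.7 × 365 = 4998.7 kWh
Annual savings = 4998.7 × €0.358 = €1,789.55
Payback = €10,100 / €1,789.55 = 5.64 years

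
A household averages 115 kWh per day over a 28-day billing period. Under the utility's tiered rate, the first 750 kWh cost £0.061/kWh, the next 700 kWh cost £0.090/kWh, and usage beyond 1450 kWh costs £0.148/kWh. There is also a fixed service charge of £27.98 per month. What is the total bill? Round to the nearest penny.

£398.69

Usage = 115 kWh/day × 28 days = 3220 kWh
First 750 kWh × £0.061 = £45.75
Next 700 kWh × £0.090 = £63.00
Remaining 1770 kWh × £0.148 = £261.96
Energy charge = £370.71; + service £27.98 = £398.69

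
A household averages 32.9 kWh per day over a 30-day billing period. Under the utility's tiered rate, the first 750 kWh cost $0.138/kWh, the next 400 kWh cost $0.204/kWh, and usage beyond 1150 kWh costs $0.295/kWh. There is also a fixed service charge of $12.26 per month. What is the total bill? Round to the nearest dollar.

Usage = 32.9 kWh/day × 30 days = 987 kWh
First 750 kWh × $0.138 = $103.50
Next 237 kWh × $0.204 = $48.35
Remaining tier: 0 kWh (not reached)
Energy charge = $151.85; + service $12.26 = $164.11 ≈ $164

$164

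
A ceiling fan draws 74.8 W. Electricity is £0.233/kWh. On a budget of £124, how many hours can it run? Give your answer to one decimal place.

Energy budget = £124 / £0.233 per kWh = 532.2 kWh = 532,189 Wh
Runtime = 532,189 Wh / 74.8 W = 7,115 h

7114.8 h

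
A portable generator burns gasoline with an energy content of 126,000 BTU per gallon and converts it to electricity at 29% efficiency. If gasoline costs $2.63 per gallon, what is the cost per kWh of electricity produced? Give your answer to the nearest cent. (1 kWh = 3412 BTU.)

$0.25

Electrical output per gallon = 126,000 BTU × 0.29 / 3412 BTU/kWh = 10.71 kWh
Cost per kWh = $2.63 / 10.71 kWh = $0.246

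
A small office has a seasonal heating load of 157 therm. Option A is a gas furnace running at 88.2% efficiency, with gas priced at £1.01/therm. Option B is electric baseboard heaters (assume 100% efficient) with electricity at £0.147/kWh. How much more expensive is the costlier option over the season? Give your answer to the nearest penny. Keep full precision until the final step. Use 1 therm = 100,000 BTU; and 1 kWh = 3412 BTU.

£496.62

Heat load = 157 therm × 100,000 = 15,700,000 BTU
Gas: input = 15,700,000 / 0.882 = 17,800,454 BTU = 178 therm → 178 × £1.01 = £179.78
Electric: 15,700,000 BTU / 3412 = 4,601 kWh → × £0.147 = £676.41
Difference = |£179.78 − £676.41| = £496.62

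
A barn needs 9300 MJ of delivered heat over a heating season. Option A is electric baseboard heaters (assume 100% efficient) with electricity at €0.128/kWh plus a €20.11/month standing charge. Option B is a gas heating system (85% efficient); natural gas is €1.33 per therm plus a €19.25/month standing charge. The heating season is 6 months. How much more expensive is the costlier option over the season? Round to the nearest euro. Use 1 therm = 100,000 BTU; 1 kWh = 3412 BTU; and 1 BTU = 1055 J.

€198

Heat load = 9300 MJ = 9,300,000,000 J / 1055 = 8,815,166 BTU
Gas: input = 8,815,166 / 0.85 = 10,370,783 BTU = 103.7 therm → 103.7 × €1.33 = €137.93; + 6 × €19.25 standing = €253.43
Electric: 8,815,166 BTU / 3412 = 2,584 kWh → × €0.128 = €330.70; + 6 × €20.11 standing = €451.36
Difference = |€253.43 − €451.36| = €197.93 ≈ €198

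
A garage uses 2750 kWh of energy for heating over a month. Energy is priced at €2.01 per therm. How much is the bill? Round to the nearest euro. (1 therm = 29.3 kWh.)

€189

2750 kWh × (0.03413 therm/kWh) = 93.86 therm
Cost = 93.86 therm × €2.01/therm = €188.65 ≈ €189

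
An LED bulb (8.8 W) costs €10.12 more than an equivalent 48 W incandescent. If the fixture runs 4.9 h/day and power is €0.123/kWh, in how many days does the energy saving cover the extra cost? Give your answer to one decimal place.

428.3 days

Power saved = 48 − 8.8 = 39.2 W
Daily energy saved = 39.2 W × 4.9 h = 192.1 Wh = 0.19208 kWh
Daily savings = 0.19208 × €0.123 = €0.0236
Payback = €10.12 / €0.0236 per day = 428.3 days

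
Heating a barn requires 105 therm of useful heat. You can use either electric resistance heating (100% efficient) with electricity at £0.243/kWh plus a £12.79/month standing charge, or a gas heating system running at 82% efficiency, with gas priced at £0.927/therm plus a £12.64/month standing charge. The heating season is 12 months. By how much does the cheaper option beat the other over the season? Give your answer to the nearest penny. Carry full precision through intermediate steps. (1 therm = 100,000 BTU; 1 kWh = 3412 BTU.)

Heat load = 105 therm × 100,000 = 10,500,000 BTU
Gas: input = 10,500,000 / 0.820 = 12,804,878 BTU = 128 therm → 128 × £0.927 = £118.70; + 12 × £12.64 standing = £270.38
Electric: 10,500,000 BTU / 3412 = 3,077 kWh → × £0.243 = £747.80; + 12 × £12.79 standing = £901.28
Difference = |£270.38 − £901.28| = £630.90

£630.90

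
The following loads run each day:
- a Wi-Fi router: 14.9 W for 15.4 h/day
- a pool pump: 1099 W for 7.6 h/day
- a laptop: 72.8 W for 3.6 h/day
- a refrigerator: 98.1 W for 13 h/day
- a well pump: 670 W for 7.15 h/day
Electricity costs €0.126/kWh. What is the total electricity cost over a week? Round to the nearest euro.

€13

Wi-Fi router: 14.9 W × 15.4 h × 7 d = 1,606 Wh = 1.606 kWh
pool pump: 1099 W × 7.6 h × 7 d = 58,467 Wh = 58.47 kWh
laptop: 72.8 W × 3.6 h × 7 d = 1,835 Wh = 1.835 kWh
refrigerator: 98.1 W × 13 h × 7 d = 8,927 Wh = 8.927 kWh
well pump: 670 W × 7.15 h × 7 d = 33,534 Wh = 33.53 kWh
Total energy = 1.606 + 58.47 + 1.835 + 8.927 + 33.53 = 104.4 kWh
Cost = 104.4 kWh × €0.126 = €13.15 ≈ €13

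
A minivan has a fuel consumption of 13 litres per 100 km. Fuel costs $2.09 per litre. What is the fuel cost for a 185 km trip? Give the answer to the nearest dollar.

$50

Fuel = 13 L/100 km × 185 km / 100 = 24.05 L
Cost = 24.05 L × $2.09/L = $50.26 ≈ $50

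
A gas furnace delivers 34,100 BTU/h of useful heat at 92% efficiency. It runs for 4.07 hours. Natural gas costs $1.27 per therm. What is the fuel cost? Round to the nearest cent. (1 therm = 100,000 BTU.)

$1.92

Heat delivered = 34,100 BTU/h × 4.07 h = 138,787 BTU
Gas input = 138,787 / 0.92 = 150,855 BTU
= 150,855 / 100,000 = 1.509 therm
Cost = 1.509 × $1.27/therm = $1.92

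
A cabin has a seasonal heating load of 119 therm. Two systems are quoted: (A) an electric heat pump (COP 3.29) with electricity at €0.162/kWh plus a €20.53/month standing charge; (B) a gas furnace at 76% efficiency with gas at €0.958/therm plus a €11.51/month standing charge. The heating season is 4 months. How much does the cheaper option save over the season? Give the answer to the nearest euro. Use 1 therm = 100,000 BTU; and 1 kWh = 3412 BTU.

Heat load = 119 therm × 100,000 = 11,900,000 BTU
Gas: input = 11,900,000 / 0.76 = 15,657,895 BTU = 156.6 therm → 156.6 × €0.958 = €150.00; + 4 × €11.51 standing = €196.04
Heat pump: 11,900,000 BTU / 3412 = 3,488 kWh heat; / 3.29 = 1,060 kWh in → × €0.162 = €171.73; + 4 × €20.53 standing = €253.85
Difference = |€196.04 − €253.85| = €57.81 ≈ €58

€58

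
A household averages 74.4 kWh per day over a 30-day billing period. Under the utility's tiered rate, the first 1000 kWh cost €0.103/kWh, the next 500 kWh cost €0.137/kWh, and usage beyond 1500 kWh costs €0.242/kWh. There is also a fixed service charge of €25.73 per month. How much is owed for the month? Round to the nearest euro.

Usage = 74.4 kWh/day × 30 days = 2232 kWh
First 1000 kWh × €0.103 = €103.00
Next 500 kWh × €0.137 = €68.50
Remaining 732 kWh × €0.242 = €177.14
Energy charge = €348.64; + service €25.73 = €374.37 ≈ €374

€374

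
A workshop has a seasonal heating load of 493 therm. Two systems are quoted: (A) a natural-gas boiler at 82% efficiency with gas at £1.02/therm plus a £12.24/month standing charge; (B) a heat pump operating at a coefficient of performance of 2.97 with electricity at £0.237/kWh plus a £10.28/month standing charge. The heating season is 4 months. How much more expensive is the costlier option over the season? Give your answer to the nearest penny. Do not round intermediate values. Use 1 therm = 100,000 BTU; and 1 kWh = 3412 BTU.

£531.92

Heat load = 493 therm × 100,000 = 49,300,000 BTU
Gas: input = 49,300,000 / 0.820 = 60,121,951 BTU = 601.2 therm → 601.2 × £1.02 = £613.24; + 4 × £12.24 standing = £662.20
Heat pump: 49,300,000 BTU / 3412 = 14,450 kWh heat; / 2.97 = 4,865 kWh in → × £0.237 = £1,153.00; + 4 × £10.28 standing = £1,194.12
Difference = |£662.20 − £1,194.12| = £531.92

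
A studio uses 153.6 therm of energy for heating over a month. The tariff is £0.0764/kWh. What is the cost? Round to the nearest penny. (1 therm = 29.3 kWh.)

£343.84

153.6 therm × (29.3 kWh/therm) = 4,500 kWh
Cost = 4,500 kWh × £0.0764/kWh = £343.84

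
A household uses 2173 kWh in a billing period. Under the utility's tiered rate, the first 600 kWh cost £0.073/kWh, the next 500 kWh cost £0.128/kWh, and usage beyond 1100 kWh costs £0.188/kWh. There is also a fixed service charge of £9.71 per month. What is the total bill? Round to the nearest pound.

£319

First 600 kWh × £0.073 = £43.80
Next 500 kWh × £0.128 = £64.00
Remaining 1073 kWh × £0.188 = £201.72
Energy charge = £309.52; + service £9.71 = £319.23 ≈ £319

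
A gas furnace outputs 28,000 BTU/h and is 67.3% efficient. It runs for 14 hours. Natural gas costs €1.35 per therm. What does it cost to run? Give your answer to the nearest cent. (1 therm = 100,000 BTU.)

Heat delivered = 28,000 BTU/h × 14 h = 392,000 BTU
Gas input = 392,000 / 0.673 = 582,467 BTU
= 582,467 / 100,000 = 5.825 therm
Cost = 5.825 × €1.35/therm = €7.86

€7.86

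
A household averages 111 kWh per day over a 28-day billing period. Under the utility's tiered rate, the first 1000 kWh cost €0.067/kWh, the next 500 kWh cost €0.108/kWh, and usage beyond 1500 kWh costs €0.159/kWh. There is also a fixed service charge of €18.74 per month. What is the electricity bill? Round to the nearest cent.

Usage = 111 kWh/day × 28 days = 3108 kWh
First 1000 kWh × €0.067 = €67.00
Next 500 kWh × €0.108 = €54.00
Remaining 1608 kWh × €0.159 = €255.67
Energy charge = €376.67; + service €18.74 = €395.41

€395.41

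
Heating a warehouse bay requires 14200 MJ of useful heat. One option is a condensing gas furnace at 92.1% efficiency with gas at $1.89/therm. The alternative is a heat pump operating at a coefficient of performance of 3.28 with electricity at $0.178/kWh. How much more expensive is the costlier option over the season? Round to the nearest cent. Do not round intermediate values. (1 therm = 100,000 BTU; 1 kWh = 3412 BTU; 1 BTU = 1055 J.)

$62.13

Heat load = 14200 MJ = 14,200,000,000 J / 1055 = 13,459,716 BTU
Gas: input = 13,459,716 / 0.921 = 14,614,241 BTU = 146.1 therm → 146.1 × $1.89 = $276.21
Heat pump: 13,459,716 BTU / 3412 = 3,945 kWh heat; / 3.28 = 1,203 kWh in → × $0.178 = $214.08
Difference = |$276.21 − $214.08| = $62.13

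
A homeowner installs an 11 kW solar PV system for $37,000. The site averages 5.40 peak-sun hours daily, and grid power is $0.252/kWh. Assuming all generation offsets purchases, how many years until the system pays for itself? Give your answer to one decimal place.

6.8 years

Daily generation = 11 kW × 5.40 h = 59.4 kWh
Annual generation = 59.4 × 365 = 21681 kWh
Annual savings = 21681 × $0.252 = $5,463.61
Payback = $37,000 / $5,463.61 = 6.77 years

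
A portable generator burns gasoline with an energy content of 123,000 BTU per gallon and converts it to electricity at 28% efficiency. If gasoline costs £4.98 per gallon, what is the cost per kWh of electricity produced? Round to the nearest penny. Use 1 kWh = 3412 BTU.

Electrical output per gallon = 123,000 BTU × 0.28 / 3412 BTU/kWh = 10.09 kWh
Cost per kWh = £4.98 / 10.09 kWh = £0.493

£0.49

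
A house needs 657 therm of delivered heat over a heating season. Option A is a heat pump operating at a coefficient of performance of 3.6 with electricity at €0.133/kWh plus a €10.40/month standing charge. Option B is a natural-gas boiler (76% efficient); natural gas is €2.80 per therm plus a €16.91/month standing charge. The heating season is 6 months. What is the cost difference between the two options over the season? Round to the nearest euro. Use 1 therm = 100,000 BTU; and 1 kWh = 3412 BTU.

Heat load = 657 therm × 100,000 = 65,700,000 BTU
Gas: input = 65,700,000 / 0.76 = 86,447,368 BTU = 864.5 therm → 864.5 × €2.80 = €2,420.53; + 6 × €16.91 standing = €2,521.99
Heat pump: 65,700,000 BTU / 3412 = 19,260 kWh heat; / 3.6 = 5,349 kWh in → × €0.133 = €711.39; + 6 × €10.40 standing = €773.79
Difference = |€2,521.99 − €773.79| = €1,748.20 ≈ €1748

€1748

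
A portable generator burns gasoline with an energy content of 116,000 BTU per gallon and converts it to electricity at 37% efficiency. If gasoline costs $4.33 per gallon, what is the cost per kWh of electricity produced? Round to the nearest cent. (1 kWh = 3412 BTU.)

$0.34

Electrical output per gallon = 116,000 BTU × 0.37 / 3412 BTU/kWh = 12.58 kWh
Cost per kWh = $4.33 / 12.58 kWh = $0.344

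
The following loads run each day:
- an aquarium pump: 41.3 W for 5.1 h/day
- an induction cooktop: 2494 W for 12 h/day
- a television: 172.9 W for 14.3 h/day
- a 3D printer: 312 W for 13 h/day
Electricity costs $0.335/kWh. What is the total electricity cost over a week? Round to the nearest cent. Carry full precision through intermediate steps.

$85.98

aquarium pump: 41.3 W × 5.1 h × 7 d = 1,474 Wh = 1.474 kWh
induction cooktop: 2494 W × 12 h × 7 d = 209,496 Wh = 209.5 kWh
television: 172.9 W × 14.3 h × 7 d = 17,307 Wh = 17.31 kWh
3D printer: 312 W × 13 h × 7 d = 28,392 Wh = 28.39 kWh
Total energy = 1.474 + 209.5 + 17.31 + 28.39 = 256.7 kWh
Cost = 256.7 kWh × $0.335 = $85.98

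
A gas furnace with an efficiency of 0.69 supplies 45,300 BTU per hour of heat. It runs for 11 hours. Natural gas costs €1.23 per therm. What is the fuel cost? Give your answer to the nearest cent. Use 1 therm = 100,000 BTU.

€8.88

Heat delivered = 45,300 BTU/h × 11 h = 498,300 BTU
Gas input = 498,300 / 0.69 = 722,174 BTU
= 722,174 / 100,000 = 7.222 therm
Cost = 7.222 × €1.23/therm = €8.88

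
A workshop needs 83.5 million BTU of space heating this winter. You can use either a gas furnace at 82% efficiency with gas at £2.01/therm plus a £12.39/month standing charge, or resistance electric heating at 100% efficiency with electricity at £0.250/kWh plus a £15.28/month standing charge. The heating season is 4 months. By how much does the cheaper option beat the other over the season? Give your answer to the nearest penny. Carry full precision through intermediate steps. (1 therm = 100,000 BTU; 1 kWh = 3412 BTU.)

Heat load = 83.5 × 10⁶ BTU = 83,500,000 BTU
Gas: input = 83,500,000 / 0.82 = 101,829,268 BTU = 1,018 therm → 1,018 × £2.01 = £2,046.77; + 4 × £12.39 standing = £2,096.33
Electric: 83,500,000 BTU / 3412 = 24,470 kWh → × £0.250 = £6,118.11; + 4 × £15.28 standing = £6,179.23
Difference = |£2,096.33 − £6,179.23| = £4,082.90

£4082.90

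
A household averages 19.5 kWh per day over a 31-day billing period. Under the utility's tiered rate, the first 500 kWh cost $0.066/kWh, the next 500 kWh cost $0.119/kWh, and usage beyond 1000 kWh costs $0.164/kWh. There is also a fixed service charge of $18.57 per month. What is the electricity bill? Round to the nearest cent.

Usage = 19.5 kWh/day × 31 days = 604.5 kWh
First 500 kWh × $0.066 = $33.00
Next 104.5 kWh × $0.119 = $12.44
Remaining tier: 0 kWh (not reached)
Energy charge = $45.44; + service $18.57 = $64.01

$64.01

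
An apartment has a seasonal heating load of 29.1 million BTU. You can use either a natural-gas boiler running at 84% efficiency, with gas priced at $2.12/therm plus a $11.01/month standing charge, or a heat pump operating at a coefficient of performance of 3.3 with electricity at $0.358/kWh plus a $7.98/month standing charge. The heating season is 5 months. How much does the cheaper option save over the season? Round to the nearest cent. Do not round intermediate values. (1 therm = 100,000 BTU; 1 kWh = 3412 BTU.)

Heat load = 29.1 × 10⁶ BTU = 29,100,000 BTU
Gas: input = 29,100,000 / 0.84 = 34,642,857 BTU = 346.4 therm → 346.4 × $2.12 = $734.43; + 5 × $11.01 standing = $789.48
Heat pump: 29,100,000 BTU / 3412 = 8,529 kWh heat; / 3.3 = 2,584 kWh in → × $0.358 = $925.24; + 5 × $7.98 standing = $965.14
Difference = |$789.48 − $965.14| = $175.66

$175.66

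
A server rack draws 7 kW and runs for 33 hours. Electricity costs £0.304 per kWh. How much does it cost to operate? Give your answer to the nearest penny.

Energy = 7000 W × 33 h = 231,000 Wh = 231 kWh
Cost = 231 kWh × £0.304/kWh = £70.22

£70.22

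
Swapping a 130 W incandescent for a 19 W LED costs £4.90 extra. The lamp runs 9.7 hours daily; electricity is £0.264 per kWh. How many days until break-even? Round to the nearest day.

Power saved = 130 − 19 = 111 W
Daily energy saved = 111 W × 9.7 h = 1077 Wh = 1.0767 kWh
Daily savings = 1.0767 × £0.264 = £0.2842
Payback = £4.90 / £0.2842 per day = 17.24 days

17 days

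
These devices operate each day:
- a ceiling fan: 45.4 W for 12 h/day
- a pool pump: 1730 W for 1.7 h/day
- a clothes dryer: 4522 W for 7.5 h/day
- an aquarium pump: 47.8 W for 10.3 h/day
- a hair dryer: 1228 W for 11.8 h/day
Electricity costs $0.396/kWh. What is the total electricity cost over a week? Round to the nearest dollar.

ceiling fan: 45.4 W × 12 h × 7 d = 3,814 Wh = 3.814 kWh
pool pump: 1730 W × 1.7 h × 7 d = 20,587 Wh = 20.59 kWh
clothes dryer: 4522 W × 7.5 h × 7 d = 237,405 Wh = 237.4 kWh
aquarium pump: 47.8 W × 10.3 h × 7 d = 3,446 Wh = 3.446 kWh
hair dryer: 1228 W × 11.8 h × 7 d = 101,433 Wh = 101.4 kWh
Total energy = 3.814 + 20.59 + 237.4 + 3.446 + 101.4 = 366.7 kWh
Cost = 366.7 kWh × $0.396 = $145.21 ≈ $145

$145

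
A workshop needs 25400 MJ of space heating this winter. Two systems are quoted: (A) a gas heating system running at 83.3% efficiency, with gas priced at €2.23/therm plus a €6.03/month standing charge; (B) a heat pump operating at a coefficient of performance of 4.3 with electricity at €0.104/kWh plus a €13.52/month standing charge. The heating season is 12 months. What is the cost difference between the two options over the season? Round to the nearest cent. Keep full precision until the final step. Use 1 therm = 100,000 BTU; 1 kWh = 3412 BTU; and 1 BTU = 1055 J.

Heat load = 25400 MJ = 25,400,000,000 J / 1055 = 24,075,829 BTU
Gas: input = 24,075,829 / 0.833 = 28,902,556 BTU = 289 therm → 289 × €2.23 = €644.53; + 12 × €6.03 standing = €716.89
Heat pump: 24,075,829 BTU / 3412 = 7,056 kWh heat; / 4.3 = 1,641 kWh in → × €0.104 = €170.66; + 12 × €13.52 standing = €332.90
Difference = |€716.89 − €332.90| = €383.98

€383.98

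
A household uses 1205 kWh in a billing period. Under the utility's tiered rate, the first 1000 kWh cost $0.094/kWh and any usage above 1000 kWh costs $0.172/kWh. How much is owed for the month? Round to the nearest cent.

$129.26

First 1000 kWh × $0.094 = $94.00
Remaining 205 kWh × $0.172 = $35.26
Total = $129.26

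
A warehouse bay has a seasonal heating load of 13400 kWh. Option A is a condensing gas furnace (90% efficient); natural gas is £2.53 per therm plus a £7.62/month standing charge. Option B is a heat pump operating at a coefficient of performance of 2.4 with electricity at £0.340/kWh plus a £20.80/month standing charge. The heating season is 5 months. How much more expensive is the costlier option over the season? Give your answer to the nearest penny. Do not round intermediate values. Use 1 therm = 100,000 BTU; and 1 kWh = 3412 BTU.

Heat load = 13400 kWh × 3412 = 45,720,800 BTU
Gas: input = 45,720,800 / 0.90 = 50,800,889 BTU = 508 therm → 508 × £2.53 = £1,285.26; + 5 × £7.62 standing = £1,323.36
Heat pump: 45,720,800 BTU / 3412 = 13,400 kWh heat; / 2.4 = 5,583 kWh in → × £0.340 = £1,898.33; + 5 × £20.80 standing = £2,002.33
Difference = |£1,323.36 − £2,002.33| = £678.97

£678.97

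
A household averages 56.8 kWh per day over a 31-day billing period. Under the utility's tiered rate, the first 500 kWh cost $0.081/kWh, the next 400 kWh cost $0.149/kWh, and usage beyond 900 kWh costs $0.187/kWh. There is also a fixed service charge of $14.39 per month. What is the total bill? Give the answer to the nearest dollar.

Usage = 56.8 kWh/day × 31 days = 1760.8 kWh
First 500 kWh × $0.081 = $40.50
Next 400 kWh × $0.149 = $59.60
Remaining 860.8 kWh × $0.187 = $160.97
Energy charge = $261.07; + service $14.39 = $275.46 ≈ $275

$275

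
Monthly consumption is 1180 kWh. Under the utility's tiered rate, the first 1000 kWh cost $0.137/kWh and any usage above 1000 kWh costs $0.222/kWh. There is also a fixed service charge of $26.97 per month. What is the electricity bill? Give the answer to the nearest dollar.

First 1000 kWh × $0.137 = $137.00
Remaining 180 kWh × $0.222 = $39.96
Energy charge = $176.96; + service $26.97 = $203.93 ≈ $204

$204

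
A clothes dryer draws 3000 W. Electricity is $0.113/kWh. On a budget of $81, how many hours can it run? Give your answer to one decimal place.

Energy budget = $81 / $0.113 per kWh = 716.8 kWh = 716,814 Wh
Runtime = 716,814 Wh / 3000 W = 238.9 h

238.9 h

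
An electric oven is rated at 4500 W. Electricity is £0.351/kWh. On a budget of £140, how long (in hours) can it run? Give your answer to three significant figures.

88.6 h

Energy budget = £140 / £0.351 per kWh = 398.9 kWh = 398,860 Wh
Runtime = 398,860 Wh / 4500 W = 88.64 h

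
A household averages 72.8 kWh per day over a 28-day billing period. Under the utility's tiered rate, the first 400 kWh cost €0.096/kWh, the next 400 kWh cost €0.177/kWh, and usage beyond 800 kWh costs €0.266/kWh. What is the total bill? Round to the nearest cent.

Usage = 72.8 kWh/day × 28 days = 2038.4 kWh
First 400 kWh × €0.096 = €38.40
Next 400 kWh × €0.177 = €70.80
Remaining 1238.4 kWh × €0.266 = €329.41
Total = €438.61

€438.61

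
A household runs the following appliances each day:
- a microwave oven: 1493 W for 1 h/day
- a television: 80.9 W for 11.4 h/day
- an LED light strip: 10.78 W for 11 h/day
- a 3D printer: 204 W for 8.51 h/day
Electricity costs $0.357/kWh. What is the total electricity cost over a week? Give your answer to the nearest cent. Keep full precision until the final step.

microwave oven: 1493 W × 1 h × 7 d = 10,451 Wh = 10.45 kWh
television: 80.9 W × 11.4 h × 7 d = 6,456 Wh = 6.456 kWh
LED light strip: 10.78 W × 11 h × 7 d = 830 Wh = 0.8301 kWh
3D printer: 204 W × 8.51 h × 7 d = 12,152 Wh = 12.15 kWh
Total energy = 10.45 + 6.456 + 0.8301 + 12.15 = 29.89 kWh
Cost = 29.89 kWh × $0.357 = $10.67

$10.67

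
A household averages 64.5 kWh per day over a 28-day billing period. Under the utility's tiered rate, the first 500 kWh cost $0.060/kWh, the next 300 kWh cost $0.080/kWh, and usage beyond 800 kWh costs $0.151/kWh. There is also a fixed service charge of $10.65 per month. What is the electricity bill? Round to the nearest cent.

$216.56

Usage = 64.5 kWh/day × 28 days = 1806 kWh
First 500 kWh × $0.060 = $30.00
Next 300 kWh × $0.080 = $24.00
Remaining 1006 kWh × $0.151 = $151.91
Energy charge = $205.91; + service $10.65 = $216.56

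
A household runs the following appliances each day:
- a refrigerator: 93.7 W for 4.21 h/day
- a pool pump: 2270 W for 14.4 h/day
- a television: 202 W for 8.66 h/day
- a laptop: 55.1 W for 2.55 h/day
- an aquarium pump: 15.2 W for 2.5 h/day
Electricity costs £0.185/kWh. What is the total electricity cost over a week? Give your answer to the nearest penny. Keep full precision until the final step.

£45.34

refrigerator: 93.7 W × 4.21 h × 7 d = 2,761 Wh = 2.761 kWh
pool pump: 2270 W × 14.4 h × 7 d = 228,816 Wh = 228.8 kWh
television: 202 W × 8.66 h × 7 d = 12,245 Wh = 12.25 kWh
laptop: 55.1 W × 2.55 h × 7 d = 984 Wh = 0.9835 kWh
aquarium pump: 15.2 W × 2.5 h × 7 d = 266 Wh = 0.266 kWh
Total energy = 2.761 + 228.8 + 12.25 + 0.9835 + 0.266 = 245.1 kWh
Cost = 245.1 kWh × £0.185 = £45.34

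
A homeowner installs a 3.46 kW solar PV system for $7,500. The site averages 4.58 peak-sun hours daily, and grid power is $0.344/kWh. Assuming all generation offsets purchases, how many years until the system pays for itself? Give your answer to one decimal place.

Daily generation = 3.46 kW × 4.58 h = 15.85 kWh
Annual generation = 15.85 × 365 = 5784.1 kWh
Annual savings = 5784.1 × $0.344 = $1,989.72
Payback = $7,500 / $1,989.72 = 3.77 years

3.8 years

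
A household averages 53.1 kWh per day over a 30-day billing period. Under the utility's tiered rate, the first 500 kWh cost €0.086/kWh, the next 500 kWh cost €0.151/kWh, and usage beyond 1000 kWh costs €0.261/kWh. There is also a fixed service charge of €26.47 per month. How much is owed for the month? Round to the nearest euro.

Usage = 53.1 kWh/day × 30 days = 1593 kWh
First 500 kWh × €0.086 = €43.00
Next 500 kWh × €0.151 = €75.50
Remaining 593 kWh × €0.261 = €154.77
Energy charge = €273.27; + service €26.47 = €299.74 ≈ €300

€300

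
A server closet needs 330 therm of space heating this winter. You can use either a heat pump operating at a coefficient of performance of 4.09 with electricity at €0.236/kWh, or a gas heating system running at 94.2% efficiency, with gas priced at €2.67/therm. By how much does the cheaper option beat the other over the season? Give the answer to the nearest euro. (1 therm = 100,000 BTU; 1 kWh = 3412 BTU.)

€377

Heat load = 330 therm × 100,000 = 33,000,000 BTU
Gas: input = 33,000,000 / 0.942 = 35,031,847 BTU = 350.3 therm → 350.3 × €2.67 = €935.35
Heat pump: 33,000,000 BTU / 3412 = 9,672 kWh heat; / 4.09 = 2,365 kWh in → × €0.236 = €558.08
Difference = |€935.35 − €558.08| = €377.27 ≈ €377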